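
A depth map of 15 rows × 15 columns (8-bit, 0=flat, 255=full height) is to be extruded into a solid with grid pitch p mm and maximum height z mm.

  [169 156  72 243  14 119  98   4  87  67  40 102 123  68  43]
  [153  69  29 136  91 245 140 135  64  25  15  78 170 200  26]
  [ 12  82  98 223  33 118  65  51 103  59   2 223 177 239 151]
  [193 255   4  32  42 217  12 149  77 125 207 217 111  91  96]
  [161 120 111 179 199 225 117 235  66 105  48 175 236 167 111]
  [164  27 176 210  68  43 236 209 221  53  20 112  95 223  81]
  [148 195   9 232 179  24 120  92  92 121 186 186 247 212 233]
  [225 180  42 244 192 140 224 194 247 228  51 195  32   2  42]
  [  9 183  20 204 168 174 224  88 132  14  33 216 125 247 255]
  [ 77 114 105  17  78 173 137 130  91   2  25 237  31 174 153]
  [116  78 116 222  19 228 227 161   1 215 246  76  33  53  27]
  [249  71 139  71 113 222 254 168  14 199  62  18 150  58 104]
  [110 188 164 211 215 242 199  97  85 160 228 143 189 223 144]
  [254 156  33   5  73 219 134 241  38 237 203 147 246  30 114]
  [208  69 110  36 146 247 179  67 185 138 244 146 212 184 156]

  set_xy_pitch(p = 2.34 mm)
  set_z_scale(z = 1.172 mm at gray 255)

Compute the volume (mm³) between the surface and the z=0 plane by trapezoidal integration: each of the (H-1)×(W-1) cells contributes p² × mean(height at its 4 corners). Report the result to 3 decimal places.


height_mm = gray/255 × 1.172; cell vol = 2.34² × mean(4 corners)
unit = 2.34² × 1.172 / (4×255) = 0.00629157 mm³ per gray-sum
row 0: Σ corner-gray over 14 cells = 5571  → 35.0503
row 1: Σ corner-gray over 14 cells = 6082  → 38.2653
row 2: Σ corner-gray over 14 cells = 6476  → 40.7442
row 3: Σ corner-gray over 14 cells = 7605  → 47.8474
row 4: Σ corner-gray over 14 cells = 7869  → 49.5084
row 5: Σ corner-gray over 14 cells = 7802  → 49.0868
row 6: Σ corner-gray over 14 cells = 8380  → 52.7234
row 7: Σ corner-gray over 14 cells = 8129  → 51.1442
row 8: Σ corner-gray over 14 cells = 6778  → 42.6443
row 9: Σ corner-gray over 14 cells = 6351  → 39.9578
row 10: Σ corner-gray over 14 cells = 6924  → 43.5628
row 11: Σ corner-gray over 14 cells = 8373  → 52.6793
row 12: Σ corner-gray over 14 cells = 8834  → 55.5797
row 13: Σ corner-gray over 14 cells = 8182  → 51.4776
Σ rows: total corner-gray = 103356  → 650.2717 mm³

650.272


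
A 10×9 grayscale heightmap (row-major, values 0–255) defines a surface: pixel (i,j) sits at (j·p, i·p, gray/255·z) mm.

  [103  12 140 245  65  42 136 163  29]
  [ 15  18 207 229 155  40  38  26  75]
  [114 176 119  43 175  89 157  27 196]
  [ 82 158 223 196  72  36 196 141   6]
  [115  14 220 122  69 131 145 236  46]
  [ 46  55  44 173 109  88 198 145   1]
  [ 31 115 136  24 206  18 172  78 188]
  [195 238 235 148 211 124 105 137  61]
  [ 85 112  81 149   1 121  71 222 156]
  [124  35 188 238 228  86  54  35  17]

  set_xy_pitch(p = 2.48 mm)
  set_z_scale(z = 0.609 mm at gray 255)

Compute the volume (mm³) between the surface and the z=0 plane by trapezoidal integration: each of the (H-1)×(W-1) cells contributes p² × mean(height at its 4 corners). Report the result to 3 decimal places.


height_mm = gray/255 × 0.609; cell vol = 2.48² × mean(4 corners)
unit = 2.48² × 0.609 / (4×255) = 0.00367215 mm³ per gray-sum
row 0: Σ corner-gray over 8 cells = 3254  → 11.9492
row 1: Σ corner-gray over 8 cells = 3398  → 12.4780
row 2: Σ corner-gray over 8 cells = 4014  → 14.7400
row 3: Σ corner-gray over 8 cells = 4167  → 15.3019
row 4: Σ corner-gray over 8 cells = 3706  → 13.6090
row 5: Σ corner-gray over 8 cells = 3388  → 12.4412
row 6: Σ corner-gray over 8 cells = 4369  → 16.0436
row 7: Σ corner-gray over 8 cells = 4407  → 16.1832
row 8: Σ corner-gray over 8 cells = 3624  → 13.3079
Σ rows: total corner-gray = 34327  → 126.0539 mm³

126.054


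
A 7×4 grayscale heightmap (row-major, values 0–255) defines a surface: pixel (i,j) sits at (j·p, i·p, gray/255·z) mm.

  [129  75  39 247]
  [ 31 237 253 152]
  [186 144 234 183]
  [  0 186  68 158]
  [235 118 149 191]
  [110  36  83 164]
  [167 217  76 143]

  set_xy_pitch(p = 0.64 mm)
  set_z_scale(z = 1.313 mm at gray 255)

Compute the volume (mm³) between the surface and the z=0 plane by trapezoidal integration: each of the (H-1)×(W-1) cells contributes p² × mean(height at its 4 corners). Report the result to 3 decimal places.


height_mm = gray/255 × 1.313; cell vol = 0.64² × mean(4 corners)
unit = 0.64² × 1.313 / (4×255) = 0.00052726 mm³ per gray-sum
row 0: Σ corner-gray over 3 cells = 1767  → 0.9317
row 1: Σ corner-gray over 3 cells = 2288  → 1.2064
row 2: Σ corner-gray over 3 cells = 1791  → 0.9443
row 3: Σ corner-gray over 3 cells = 1626  → 0.8573
row 4: Σ corner-gray over 3 cells = 1472  → 0.7761
row 5: Σ corner-gray over 3 cells = 1408  → 0.7424
Σ rows: total corner-gray = 10352  → 5.4582 mm³

5.458


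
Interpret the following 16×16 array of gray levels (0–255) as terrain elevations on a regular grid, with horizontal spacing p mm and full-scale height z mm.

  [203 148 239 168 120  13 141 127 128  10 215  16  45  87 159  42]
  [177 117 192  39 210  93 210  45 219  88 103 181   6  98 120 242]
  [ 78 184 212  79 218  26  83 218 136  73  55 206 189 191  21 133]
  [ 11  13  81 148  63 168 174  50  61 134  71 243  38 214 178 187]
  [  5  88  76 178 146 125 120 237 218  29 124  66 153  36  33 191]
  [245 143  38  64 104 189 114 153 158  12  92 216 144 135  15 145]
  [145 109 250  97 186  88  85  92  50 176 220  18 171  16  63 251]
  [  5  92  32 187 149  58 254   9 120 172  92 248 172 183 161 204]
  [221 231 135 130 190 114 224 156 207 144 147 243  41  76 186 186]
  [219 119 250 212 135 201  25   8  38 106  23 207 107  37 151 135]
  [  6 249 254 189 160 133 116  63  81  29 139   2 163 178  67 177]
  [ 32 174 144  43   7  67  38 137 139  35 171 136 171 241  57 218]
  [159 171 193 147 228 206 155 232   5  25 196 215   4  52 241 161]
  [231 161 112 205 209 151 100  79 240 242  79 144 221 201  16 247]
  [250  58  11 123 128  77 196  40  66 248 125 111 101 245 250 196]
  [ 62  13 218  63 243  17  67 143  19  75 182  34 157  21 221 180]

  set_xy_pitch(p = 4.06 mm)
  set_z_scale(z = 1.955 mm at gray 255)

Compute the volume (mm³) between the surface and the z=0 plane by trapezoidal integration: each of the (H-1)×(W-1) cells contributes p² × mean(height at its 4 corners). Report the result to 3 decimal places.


3681.756

height_mm = gray/255 × 1.955; cell vol = 4.06² × mean(4 corners)
unit = 4.06² × 1.955 / (4×255) = 0.0315936 mm³ per gray-sum
row 0: Σ corner-gray over 15 cells = 7338  → 231.8336
row 1: Σ corner-gray over 15 cells = 7854  → 248.1359
row 2: Σ corner-gray over 15 cells = 7463  → 235.7828
row 3: Σ corner-gray over 15 cells = 6924  → 218.7539
row 4: Σ corner-gray over 15 cells = 6998  → 221.0918
row 5: Σ corner-gray over 15 cells = 7182  → 226.9050
row 6: Σ corner-gray over 15 cells = 7705  → 243.4284
row 7: Σ corner-gray over 15 cells = 8922  → 281.8778
row 8: Σ corner-gray over 15 cells = 8447  → 266.8709
row 9: Σ corner-gray over 15 cells = 7421  → 234.4559
row 10: Σ corner-gray over 15 cells = 7199  → 227.4421
row 11: Σ corner-gray over 15 cells = 7830  → 247.3776
row 12: Σ corner-gray over 15 cells = 9258  → 292.4932
row 13: Σ corner-gray over 15 cells = 8802  → 278.0866
row 14: Σ corner-gray over 15 cells = 7192  → 227.2209
Σ rows: total corner-gray = 116535  → 3681.7563 mm³


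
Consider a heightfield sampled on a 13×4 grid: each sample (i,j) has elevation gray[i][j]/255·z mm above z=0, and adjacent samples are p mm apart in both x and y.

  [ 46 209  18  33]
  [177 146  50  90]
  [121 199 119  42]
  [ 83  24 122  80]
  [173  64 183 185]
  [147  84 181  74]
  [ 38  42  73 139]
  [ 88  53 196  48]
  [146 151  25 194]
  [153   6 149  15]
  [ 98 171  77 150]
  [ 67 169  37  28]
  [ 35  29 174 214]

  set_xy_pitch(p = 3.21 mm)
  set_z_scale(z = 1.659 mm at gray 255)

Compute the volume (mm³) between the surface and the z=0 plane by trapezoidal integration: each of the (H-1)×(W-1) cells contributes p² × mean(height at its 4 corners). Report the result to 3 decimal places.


height_mm = gray/255 × 1.659; cell vol = 3.21² × mean(4 corners)
unit = 3.21² × 1.659 / (4×255) = 0.0167593 mm³ per gray-sum
row 0: Σ corner-gray over 3 cells = 1192  → 19.9771
row 1: Σ corner-gray over 3 cells = 1458  → 24.4351
row 2: Σ corner-gray over 3 cells = 1254  → 21.0162
row 3: Σ corner-gray over 3 cells = 1307  → 21.9044
row 4: Σ corner-gray over 3 cells = 1603  → 26.8652
row 5: Σ corner-gray over 3 cells = 1158  → 19.4073
row 6: Σ corner-gray over 3 cells = 1041  → 17.4464
row 7: Σ corner-gray over 3 cells = 1326  → 22.2229
row 8: Σ corner-gray over 3 cells = 1170  → 19.6084
row 9: Σ corner-gray over 3 cells = 1222  → 20.4799
row 10: Σ corner-gray over 3 cells = 1251  → 20.9659
row 11: Σ corner-gray over 3 cells = 1162  → 19.4743
Σ rows: total corner-gray = 15144  → 253.8031 mm³

253.803


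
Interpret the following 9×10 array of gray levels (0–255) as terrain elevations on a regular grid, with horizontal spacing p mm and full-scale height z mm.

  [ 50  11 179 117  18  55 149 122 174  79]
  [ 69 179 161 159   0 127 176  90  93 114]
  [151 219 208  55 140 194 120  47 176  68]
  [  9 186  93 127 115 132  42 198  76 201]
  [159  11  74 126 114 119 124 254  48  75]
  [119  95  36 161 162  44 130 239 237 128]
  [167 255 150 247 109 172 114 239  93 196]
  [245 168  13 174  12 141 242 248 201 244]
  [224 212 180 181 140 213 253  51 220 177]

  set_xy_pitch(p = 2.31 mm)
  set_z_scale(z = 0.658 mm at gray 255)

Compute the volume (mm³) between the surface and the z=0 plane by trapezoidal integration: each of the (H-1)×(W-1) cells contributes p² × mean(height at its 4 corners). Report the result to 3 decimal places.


height_mm = gray/255 × 0.658; cell vol = 2.31² × mean(4 corners)
unit = 2.31² × 0.658 / (4×255) = 0.00344231 mm³ per gray-sum
row 0: Σ corner-gray over 9 cells = 3932  → 13.5352
row 1: Σ corner-gray over 9 cells = 4690  → 16.1444
row 2: Σ corner-gray over 9 cells = 4685  → 16.1272
row 3: Σ corner-gray over 9 cells = 4122  → 14.1892
row 4: Σ corner-gray over 9 cells = 4429  → 15.2460
row 5: Σ corner-gray over 9 cells = 5576  → 19.1943
row 6: Σ corner-gray over 9 cells = 6008  → 20.6814
row 7: Σ corner-gray over 9 cells = 6188  → 21.3010
Σ rows: total corner-gray = 39630  → 136.4187 mm³

136.419


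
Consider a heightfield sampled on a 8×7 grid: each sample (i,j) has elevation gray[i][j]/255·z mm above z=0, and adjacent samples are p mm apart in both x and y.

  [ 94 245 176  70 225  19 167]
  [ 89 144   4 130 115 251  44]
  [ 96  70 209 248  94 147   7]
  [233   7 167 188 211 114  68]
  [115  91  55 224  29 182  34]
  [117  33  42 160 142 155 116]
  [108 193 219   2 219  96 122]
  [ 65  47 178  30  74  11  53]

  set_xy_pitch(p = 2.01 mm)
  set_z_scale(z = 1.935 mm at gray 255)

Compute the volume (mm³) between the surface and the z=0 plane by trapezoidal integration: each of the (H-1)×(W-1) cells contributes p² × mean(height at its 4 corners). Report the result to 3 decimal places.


157.816

height_mm = gray/255 × 1.935; cell vol = 2.01² × mean(4 corners)
unit = 2.01² × 1.935 / (4×255) = 0.00766431 mm³ per gray-sum
row 0: Σ corner-gray over 6 cells = 3152  → 24.1579
row 1: Σ corner-gray over 6 cells = 3060  → 23.4528
row 2: Σ corner-gray over 6 cells = 3314  → 25.3995
row 3: Σ corner-gray over 6 cells = 2986  → 22.8856
row 4: Σ corner-gray over 6 cells = 2608  → 19.9885
row 5: Σ corner-gray over 6 cells = 2985  → 22.8780
row 6: Σ corner-gray over 6 cells = 2486  → 19.0535
Σ rows: total corner-gray = 20591  → 157.8158 mm³


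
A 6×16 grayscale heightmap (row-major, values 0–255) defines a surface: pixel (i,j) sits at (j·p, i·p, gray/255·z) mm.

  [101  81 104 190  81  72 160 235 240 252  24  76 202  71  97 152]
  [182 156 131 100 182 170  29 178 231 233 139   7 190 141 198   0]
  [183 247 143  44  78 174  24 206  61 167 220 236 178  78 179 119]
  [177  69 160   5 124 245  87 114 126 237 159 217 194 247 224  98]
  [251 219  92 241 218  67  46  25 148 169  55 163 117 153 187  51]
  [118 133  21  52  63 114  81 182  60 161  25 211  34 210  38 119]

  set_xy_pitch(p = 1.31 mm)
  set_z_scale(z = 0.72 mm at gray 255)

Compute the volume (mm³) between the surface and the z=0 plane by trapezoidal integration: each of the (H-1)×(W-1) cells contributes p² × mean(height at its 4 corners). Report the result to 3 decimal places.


50.955

height_mm = gray/255 × 0.72; cell vol = 1.31² × mean(4 corners)
unit = 1.31² × 0.72 / (4×255) = 0.00121136 mm³ per gray-sum
row 0: Σ corner-gray over 15 cells = 8375  → 10.1452
row 1: Σ corner-gray over 15 cells = 8724  → 10.5679
row 2: Σ corner-gray over 15 cells = 9063  → 10.9786
row 3: Σ corner-gray over 15 cells = 8793  → 10.6515
row 4: Σ corner-gray over 15 cells = 7109  → 8.6116
Σ rows: total corner-gray = 42064  → 50.9548 mm³


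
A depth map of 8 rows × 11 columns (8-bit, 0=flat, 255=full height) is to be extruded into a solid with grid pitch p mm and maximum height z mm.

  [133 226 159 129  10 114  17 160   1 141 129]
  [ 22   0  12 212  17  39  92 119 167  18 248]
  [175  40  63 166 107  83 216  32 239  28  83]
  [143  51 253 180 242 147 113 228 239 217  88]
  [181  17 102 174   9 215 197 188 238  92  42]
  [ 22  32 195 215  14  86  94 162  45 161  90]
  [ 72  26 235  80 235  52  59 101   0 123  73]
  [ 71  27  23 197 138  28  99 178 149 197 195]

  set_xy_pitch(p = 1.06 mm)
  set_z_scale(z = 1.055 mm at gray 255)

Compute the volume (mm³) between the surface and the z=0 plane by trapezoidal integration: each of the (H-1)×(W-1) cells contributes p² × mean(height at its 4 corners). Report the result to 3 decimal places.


38.188

height_mm = gray/255 × 1.055; cell vol = 1.06² × mean(4 corners)
unit = 1.06² × 1.055 / (4×255) = 0.00116215 mm³ per gray-sum
row 0: Σ corner-gray over 10 cells = 3798  → 4.4139
row 1: Σ corner-gray over 10 cells = 3828  → 4.4487
row 2: Σ corner-gray over 10 cells = 5777  → 6.7138
row 3: Σ corner-gray over 10 cells = 6258  → 7.2728
row 4: Σ corner-gray over 10 cells = 4807  → 5.5865
row 5: Σ corner-gray over 10 cells = 4087  → 4.7497
row 6: Σ corner-gray over 10 cells = 4305  → 5.0031
Σ rows: total corner-gray = 32860  → 38.1884 mm³


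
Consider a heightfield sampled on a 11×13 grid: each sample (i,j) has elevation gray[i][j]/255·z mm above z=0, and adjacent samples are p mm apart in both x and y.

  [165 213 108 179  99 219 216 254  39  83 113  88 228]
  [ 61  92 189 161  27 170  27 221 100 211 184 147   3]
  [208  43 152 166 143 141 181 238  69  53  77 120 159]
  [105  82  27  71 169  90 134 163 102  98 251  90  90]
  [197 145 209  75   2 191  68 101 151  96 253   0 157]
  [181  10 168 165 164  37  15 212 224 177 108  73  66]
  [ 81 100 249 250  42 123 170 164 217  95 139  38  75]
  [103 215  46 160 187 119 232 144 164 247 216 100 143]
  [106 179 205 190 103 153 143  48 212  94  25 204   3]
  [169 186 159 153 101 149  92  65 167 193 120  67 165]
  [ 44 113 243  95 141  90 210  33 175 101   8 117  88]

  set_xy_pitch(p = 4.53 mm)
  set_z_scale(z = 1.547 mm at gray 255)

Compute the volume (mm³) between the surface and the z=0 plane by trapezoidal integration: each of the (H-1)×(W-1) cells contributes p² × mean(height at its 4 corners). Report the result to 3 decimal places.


1978.668

height_mm = gray/255 × 1.547; cell vol = 4.53² × mean(4 corners)
unit = 4.53² × 1.547 / (4×255) = 0.0311234 mm³ per gray-sum
row 0: Σ corner-gray over 12 cells = 6737  → 209.6781
row 1: Σ corner-gray over 12 cells = 6255  → 194.6766
row 2: Σ corner-gray over 12 cells = 5882  → 183.0676
row 3: Σ corner-gray over 12 cells = 5685  → 176.9363
row 4: Σ corner-gray over 12 cells = 5889  → 183.2855
row 5: Σ corner-gray over 12 cells = 6283  → 195.5481
row 6: Σ corner-gray over 12 cells = 7236  → 225.2087
row 7: Σ corner-gray over 12 cells = 7127  → 221.8162
row 8: Σ corner-gray over 12 cells = 6459  → 201.0258
row 9: Σ corner-gray over 12 cells = 6022  → 187.4249
Σ rows: total corner-gray = 63575  → 1978.6679 mm³


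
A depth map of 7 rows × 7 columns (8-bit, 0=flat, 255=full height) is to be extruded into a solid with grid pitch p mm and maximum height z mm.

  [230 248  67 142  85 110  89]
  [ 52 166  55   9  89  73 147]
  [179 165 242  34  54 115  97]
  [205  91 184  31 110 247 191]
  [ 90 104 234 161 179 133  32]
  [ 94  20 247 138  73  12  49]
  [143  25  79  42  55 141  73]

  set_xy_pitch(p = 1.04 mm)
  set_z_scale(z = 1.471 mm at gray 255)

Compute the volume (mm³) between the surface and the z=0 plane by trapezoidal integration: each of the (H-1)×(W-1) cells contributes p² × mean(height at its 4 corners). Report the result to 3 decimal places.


height_mm = gray/255 × 1.471; cell vol = 1.04² × mean(4 corners)
unit = 1.04² × 1.471 / (4×255) = 0.00155984 mm³ per gray-sum
row 0: Σ corner-gray over 6 cells = 2606  → 4.0649
row 1: Σ corner-gray over 6 cells = 2479  → 3.8668
row 2: Σ corner-gray over 6 cells = 3218  → 5.0196
row 3: Σ corner-gray over 6 cells = 3466  → 5.4064
row 4: Σ corner-gray over 6 cells = 2867  → 4.4721
row 5: Σ corner-gray over 6 cells = 2023  → 3.1555
Σ rows: total corner-gray = 16659  → 25.9853 mm³

25.985


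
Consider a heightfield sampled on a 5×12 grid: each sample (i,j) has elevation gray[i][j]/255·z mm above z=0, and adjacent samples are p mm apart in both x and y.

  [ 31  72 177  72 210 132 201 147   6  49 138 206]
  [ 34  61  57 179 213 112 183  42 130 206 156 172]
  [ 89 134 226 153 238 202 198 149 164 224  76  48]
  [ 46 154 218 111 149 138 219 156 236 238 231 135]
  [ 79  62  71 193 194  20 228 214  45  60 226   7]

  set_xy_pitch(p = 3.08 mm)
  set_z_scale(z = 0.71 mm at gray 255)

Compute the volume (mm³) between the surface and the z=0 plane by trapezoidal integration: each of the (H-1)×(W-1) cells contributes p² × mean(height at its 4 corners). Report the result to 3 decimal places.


173.118

height_mm = gray/255 × 0.71; cell vol = 3.08² × mean(4 corners)
unit = 3.08² × 0.71 / (4×255) = 0.00660328 mm³ per gray-sum
row 0: Σ corner-gray over 11 cells = 5529  → 36.5095
row 1: Σ corner-gray over 11 cells = 6549  → 43.2449
row 2: Σ corner-gray over 11 cells = 7546  → 49.8283
row 3: Σ corner-gray over 11 cells = 6593  → 43.5354
Σ rows: total corner-gray = 26217  → 173.1182 mm³


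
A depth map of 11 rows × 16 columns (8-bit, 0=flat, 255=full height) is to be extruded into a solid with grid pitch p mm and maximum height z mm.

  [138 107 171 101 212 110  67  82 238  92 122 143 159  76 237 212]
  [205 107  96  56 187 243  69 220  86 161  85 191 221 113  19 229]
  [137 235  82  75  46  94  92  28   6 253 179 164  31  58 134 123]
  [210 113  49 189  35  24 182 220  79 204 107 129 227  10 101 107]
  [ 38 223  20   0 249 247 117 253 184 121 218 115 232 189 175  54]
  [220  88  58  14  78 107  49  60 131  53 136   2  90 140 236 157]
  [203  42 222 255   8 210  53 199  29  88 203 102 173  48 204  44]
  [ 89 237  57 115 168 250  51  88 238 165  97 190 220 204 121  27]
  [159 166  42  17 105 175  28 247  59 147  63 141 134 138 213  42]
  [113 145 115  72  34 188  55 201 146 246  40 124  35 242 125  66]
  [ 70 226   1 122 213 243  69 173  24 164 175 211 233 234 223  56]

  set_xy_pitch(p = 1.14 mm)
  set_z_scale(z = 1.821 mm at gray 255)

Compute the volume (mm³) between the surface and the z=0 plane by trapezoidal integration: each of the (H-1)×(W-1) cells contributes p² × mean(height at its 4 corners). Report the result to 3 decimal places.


180.133

height_mm = gray/255 × 1.821; cell vol = 1.14² × mean(4 corners)
unit = 1.14² × 1.821 / (4×255) = 0.00232017 mm³ per gray-sum
row 0: Σ corner-gray over 15 cells = 8326  → 19.3177
row 1: Σ corner-gray over 15 cells = 7356  → 17.0672
row 2: Σ corner-gray over 15 cells = 6869  → 15.9372
row 3: Σ corner-gray over 15 cells = 8433  → 19.5660
row 4: Σ corner-gray over 15 cells = 7639  → 17.7238
row 5: Σ corner-gray over 15 cells = 6780  → 15.7307
row 6: Σ corner-gray over 15 cells = 8437  → 19.5753
row 7: Σ corner-gray over 15 cells = 8069  → 18.7214
row 8: Σ corner-gray over 15 cells = 7266  → 16.8583
row 9: Σ corner-gray over 15 cells = 8463  → 19.6356
Σ rows: total corner-gray = 77638  → 180.1332 mm³


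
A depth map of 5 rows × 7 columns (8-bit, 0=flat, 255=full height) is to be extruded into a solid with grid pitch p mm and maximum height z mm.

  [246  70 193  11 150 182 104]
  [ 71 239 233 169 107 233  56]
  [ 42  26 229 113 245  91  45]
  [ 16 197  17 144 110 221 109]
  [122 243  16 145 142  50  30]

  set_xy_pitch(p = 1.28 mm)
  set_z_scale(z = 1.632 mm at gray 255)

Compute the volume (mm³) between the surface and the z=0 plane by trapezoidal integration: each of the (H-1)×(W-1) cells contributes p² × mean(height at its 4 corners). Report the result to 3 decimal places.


34.288

height_mm = gray/255 × 1.632; cell vol = 1.28² × mean(4 corners)
unit = 1.28² × 1.632 / (4×255) = 0.00262144 mm³ per gray-sum
row 0: Σ corner-gray over 6 cells = 3651  → 9.5709
row 1: Σ corner-gray over 6 cells = 3584  → 9.3952
row 2: Σ corner-gray over 6 cells = 2998  → 7.8591
row 3: Σ corner-gray over 6 cells = 2847  → 7.4632
Σ rows: total corner-gray = 13080  → 34.2884 mm³


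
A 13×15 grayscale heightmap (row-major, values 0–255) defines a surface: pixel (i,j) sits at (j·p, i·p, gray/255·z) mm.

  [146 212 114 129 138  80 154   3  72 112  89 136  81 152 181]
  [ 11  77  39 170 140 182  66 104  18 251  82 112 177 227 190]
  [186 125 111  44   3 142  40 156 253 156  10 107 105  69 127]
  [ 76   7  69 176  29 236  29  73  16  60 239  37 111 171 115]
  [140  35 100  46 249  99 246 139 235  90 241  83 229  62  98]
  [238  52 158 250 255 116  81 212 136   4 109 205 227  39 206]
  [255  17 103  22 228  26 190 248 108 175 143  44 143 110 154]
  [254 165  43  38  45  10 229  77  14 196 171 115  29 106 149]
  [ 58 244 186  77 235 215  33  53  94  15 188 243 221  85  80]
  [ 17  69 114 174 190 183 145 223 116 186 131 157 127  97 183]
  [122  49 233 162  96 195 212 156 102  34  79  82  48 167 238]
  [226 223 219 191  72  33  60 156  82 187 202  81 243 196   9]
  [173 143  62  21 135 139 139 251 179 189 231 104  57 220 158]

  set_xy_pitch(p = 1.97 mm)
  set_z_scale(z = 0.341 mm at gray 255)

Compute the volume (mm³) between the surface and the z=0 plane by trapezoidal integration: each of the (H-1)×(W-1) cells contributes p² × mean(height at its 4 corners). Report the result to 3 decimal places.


height_mm = gray/255 × 0.341; cell vol = 1.97² × mean(4 corners)
unit = 1.97² × 0.341 / (4×255) = 0.00129744 mm³ per gray-sum
row 0: Σ corner-gray over 14 cells = 6762  → 8.7733
row 1: Σ corner-gray over 14 cells = 6446  → 8.3633
row 2: Σ corner-gray over 14 cells = 5652  → 7.3331
row 3: Σ corner-gray over 14 cells = 6643  → 8.6189
row 4: Σ corner-gray over 14 cells = 8078  → 10.4807
row 5: Σ corner-gray over 14 cells = 7655  → 9.9319
row 6: Σ corner-gray over 14 cells = 6402  → 8.3062
row 7: Σ corner-gray over 14 cells = 6795  → 8.8161
row 8: Σ corner-gray over 14 cells = 7940  → 10.3017
row 9: Σ corner-gray over 14 cells = 7614  → 9.8787
row 10: Σ corner-gray over 14 cells = 7715  → 10.0097
row 11: Σ corner-gray over 14 cells = 8196  → 10.6338
Σ rows: total corner-gray = 85898  → 111.4473 mm³

111.447


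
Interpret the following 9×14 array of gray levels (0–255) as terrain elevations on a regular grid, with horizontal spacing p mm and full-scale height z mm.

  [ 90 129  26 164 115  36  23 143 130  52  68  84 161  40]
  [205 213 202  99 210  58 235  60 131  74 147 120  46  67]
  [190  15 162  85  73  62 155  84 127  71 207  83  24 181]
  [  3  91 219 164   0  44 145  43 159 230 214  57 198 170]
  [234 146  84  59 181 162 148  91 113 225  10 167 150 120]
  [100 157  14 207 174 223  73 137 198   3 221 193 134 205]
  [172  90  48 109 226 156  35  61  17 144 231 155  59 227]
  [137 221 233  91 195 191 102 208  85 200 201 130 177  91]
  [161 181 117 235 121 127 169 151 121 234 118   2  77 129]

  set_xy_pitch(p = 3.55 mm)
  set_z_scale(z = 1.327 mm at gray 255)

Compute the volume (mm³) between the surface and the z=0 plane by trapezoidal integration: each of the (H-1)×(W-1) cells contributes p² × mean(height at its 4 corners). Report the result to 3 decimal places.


884.707

height_mm = gray/255 × 1.327; cell vol = 3.55² × mean(4 corners)
unit = 3.55² × 1.327 / (4×255) = 0.0163956 mm³ per gray-sum
row 0: Σ corner-gray over 13 cells = 5854  → 95.9799
row 1: Σ corner-gray over 13 cells = 6129  → 100.4887
row 2: Σ corner-gray over 13 cells = 5968  → 97.8490
row 3: Σ corner-gray over 13 cells = 6727  → 110.2932
row 4: Σ corner-gray over 13 cells = 7199  → 118.0320
row 5: Σ corner-gray over 13 cells = 6834  → 112.0476
row 6: Σ corner-gray over 13 cells = 7357  → 120.6225
row 7: Σ corner-gray over 13 cells = 7892  → 129.3941
Σ rows: total corner-gray = 53960  → 884.7069 mm³


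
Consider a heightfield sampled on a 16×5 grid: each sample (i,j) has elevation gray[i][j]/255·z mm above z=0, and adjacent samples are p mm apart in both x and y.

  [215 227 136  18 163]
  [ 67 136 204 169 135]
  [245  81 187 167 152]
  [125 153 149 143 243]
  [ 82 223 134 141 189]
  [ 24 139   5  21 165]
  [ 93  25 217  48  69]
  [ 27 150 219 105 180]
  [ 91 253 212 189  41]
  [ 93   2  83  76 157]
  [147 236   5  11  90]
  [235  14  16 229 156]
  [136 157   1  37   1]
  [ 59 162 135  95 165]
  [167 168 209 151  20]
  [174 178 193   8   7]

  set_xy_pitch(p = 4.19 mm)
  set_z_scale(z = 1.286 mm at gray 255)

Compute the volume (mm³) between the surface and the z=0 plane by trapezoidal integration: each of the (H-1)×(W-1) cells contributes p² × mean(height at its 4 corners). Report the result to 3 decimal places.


659.939

height_mm = gray/255 × 1.286; cell vol = 4.19² × mean(4 corners)
unit = 4.19² × 1.286 / (4×255) = 0.0221345 mm³ per gray-sum
row 0: Σ corner-gray over 4 cells = 2360  → 52.2373
row 1: Σ corner-gray over 4 cells = 2487  → 55.0484
row 2: Σ corner-gray over 4 cells = 2525  → 55.8895
row 3: Σ corner-gray over 4 cells = 2525  → 55.8895
row 4: Σ corner-gray over 4 cells = 1786  → 39.5321
row 5: Σ corner-gray over 4 cells = 1261  → 27.9115
row 6: Σ corner-gray over 4 cells = 1897  → 41.9891
row 7: Σ corner-gray over 4 cells = 2595  → 57.4389
row 8: Σ corner-gray over 4 cells = 2012  → 44.5345
row 9: Σ corner-gray over 4 cells = 1313  → 29.0625
row 10: Σ corner-gray over 4 cells = 1650  → 36.5219
row 11: Σ corner-gray over 4 cells = 1436  → 31.7851
row 12: Σ corner-gray over 4 cells = 1535  → 33.9764
row 13: Σ corner-gray over 4 cells = 2251  → 49.8247
row 14: Σ corner-gray over 4 cells = 2182  → 48.2974
Σ rows: total corner-gray = 29815  → 659.9388 mm³


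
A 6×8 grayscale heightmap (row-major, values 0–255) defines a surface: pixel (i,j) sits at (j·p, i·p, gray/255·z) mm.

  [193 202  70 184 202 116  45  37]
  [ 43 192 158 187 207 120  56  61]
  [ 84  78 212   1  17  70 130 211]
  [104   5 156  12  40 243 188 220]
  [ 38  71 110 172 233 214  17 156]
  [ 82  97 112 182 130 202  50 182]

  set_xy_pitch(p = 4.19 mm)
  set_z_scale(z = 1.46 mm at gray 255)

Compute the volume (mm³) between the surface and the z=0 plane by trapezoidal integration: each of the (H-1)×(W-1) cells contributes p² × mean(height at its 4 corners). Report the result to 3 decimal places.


height_mm = gray/255 × 1.46; cell vol = 4.19² × mean(4 corners)
unit = 4.19² × 1.46 / (4×255) = 0.0251293 mm³ per gray-sum
row 0: Σ corner-gray over 7 cells = 3812  → 95.7930
row 1: Σ corner-gray over 7 cells = 3255  → 81.7959
row 2: Σ corner-gray over 7 cells = 2923  → 73.4530
row 3: Σ corner-gray over 7 cells = 3440  → 86.4449
row 4: Σ corner-gray over 7 cells = 3638  → 91.4205
Σ rows: total corner-gray = 17068  → 428.9072 mm³

428.907


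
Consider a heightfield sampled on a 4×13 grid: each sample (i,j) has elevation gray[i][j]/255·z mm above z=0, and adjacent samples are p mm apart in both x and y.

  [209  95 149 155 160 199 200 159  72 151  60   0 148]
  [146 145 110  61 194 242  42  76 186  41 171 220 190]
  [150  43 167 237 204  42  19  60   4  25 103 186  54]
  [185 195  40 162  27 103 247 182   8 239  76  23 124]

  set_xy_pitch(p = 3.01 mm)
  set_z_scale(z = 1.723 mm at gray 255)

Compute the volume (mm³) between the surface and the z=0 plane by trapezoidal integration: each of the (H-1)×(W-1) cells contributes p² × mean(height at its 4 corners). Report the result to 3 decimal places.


height_mm = gray/255 × 1.723; cell vol = 3.01² × mean(4 corners)
unit = 3.01² × 1.723 / (4×255) = 0.0153045 mm³ per gray-sum
row 0: Σ corner-gray over 12 cells = 6469  → 99.0046
row 1: Σ corner-gray over 12 cells = 5696  → 87.1742
row 2: Σ corner-gray over 12 cells = 5297  → 81.0677
Σ rows: total corner-gray = 17462  → 267.2465 mm³

267.247


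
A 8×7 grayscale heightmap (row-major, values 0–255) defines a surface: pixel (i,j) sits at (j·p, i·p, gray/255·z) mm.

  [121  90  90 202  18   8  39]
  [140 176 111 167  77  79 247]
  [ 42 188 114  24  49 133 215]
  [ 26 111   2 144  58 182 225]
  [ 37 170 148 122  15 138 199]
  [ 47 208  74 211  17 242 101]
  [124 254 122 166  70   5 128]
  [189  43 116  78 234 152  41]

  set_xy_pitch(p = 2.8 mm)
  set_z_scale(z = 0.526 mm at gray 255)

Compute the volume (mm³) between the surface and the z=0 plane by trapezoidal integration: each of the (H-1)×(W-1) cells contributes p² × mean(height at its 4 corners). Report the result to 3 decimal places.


80.140

height_mm = gray/255 × 0.526; cell vol = 2.8² × mean(4 corners)
unit = 2.8² × 0.526 / (4×255) = 0.00404298 mm³ per gray-sum
row 0: Σ corner-gray over 6 cells = 2583  → 10.4430
row 1: Σ corner-gray over 6 cells = 2880  → 11.6438
row 2: Σ corner-gray over 6 cells = 2518  → 10.1802
row 3: Σ corner-gray over 6 cells = 2667  → 10.7826
row 4: Σ corner-gray over 6 cells = 3074  → 12.4281
row 5: Σ corner-gray over 6 cells = 3138  → 12.6869
row 6: Σ corner-gray over 6 cells = 2962  → 11.9753
Σ rows: total corner-gray = 19822  → 80.1400 mm³


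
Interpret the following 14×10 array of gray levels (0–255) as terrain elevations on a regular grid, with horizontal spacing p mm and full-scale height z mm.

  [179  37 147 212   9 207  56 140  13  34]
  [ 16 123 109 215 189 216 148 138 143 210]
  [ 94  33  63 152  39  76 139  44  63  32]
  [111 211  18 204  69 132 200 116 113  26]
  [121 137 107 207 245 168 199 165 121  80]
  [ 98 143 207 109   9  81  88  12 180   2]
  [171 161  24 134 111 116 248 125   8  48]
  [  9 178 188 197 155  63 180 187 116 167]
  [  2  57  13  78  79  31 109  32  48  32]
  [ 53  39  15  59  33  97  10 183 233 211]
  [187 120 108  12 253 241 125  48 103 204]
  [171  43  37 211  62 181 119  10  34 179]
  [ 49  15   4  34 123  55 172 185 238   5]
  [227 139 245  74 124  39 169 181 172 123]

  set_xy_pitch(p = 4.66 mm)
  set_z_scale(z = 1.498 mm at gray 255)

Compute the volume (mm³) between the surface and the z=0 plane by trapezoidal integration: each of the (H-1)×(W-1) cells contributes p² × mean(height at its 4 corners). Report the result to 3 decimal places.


height_mm = gray/255 × 1.498; cell vol = 4.66² × mean(4 corners)
unit = 4.66² × 1.498 / (4×255) = 0.0318921 mm³ per gray-sum
row 0: Σ corner-gray over 9 cells = 4643  → 148.0751
row 1: Σ corner-gray over 9 cells = 4132  → 131.7783
row 2: Σ corner-gray over 9 cells = 3607  → 115.0349
row 3: Σ corner-gray over 9 cells = 5162  → 164.6272
row 4: Σ corner-gray over 9 cells = 4657  → 148.5216
row 5: Σ corner-gray over 9 cells = 3831  → 122.1787
row 6: Σ corner-gray over 9 cells = 4777  → 152.3487
row 7: Σ corner-gray over 9 cells = 3632  → 115.8322
row 8: Σ corner-gray over 9 cells = 2530  → 80.6871
row 9: Σ corner-gray over 9 cells = 4013  → 127.9831
row 10: Σ corner-gray over 9 cells = 4155  → 132.5118
row 11: Σ corner-gray over 9 cells = 3450  → 110.0278
row 12: Σ corner-gray over 9 cells = 4342  → 138.4756
Σ rows: total corner-gray = 52931  → 1688.0821 mm³

1688.082


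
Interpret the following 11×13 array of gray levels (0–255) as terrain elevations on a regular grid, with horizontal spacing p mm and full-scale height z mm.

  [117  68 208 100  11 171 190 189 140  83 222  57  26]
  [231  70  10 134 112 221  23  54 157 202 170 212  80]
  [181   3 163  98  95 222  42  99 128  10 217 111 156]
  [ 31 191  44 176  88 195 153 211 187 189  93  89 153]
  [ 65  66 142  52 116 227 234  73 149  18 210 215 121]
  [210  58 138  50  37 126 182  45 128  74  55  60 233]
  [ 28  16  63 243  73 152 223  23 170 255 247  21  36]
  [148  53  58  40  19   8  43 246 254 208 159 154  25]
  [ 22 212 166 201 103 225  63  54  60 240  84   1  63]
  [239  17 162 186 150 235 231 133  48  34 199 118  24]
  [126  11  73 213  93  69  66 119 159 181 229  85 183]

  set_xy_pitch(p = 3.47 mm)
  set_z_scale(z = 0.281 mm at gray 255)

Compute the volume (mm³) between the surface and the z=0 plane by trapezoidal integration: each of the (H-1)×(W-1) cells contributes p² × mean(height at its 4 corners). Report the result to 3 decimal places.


196.090

height_mm = gray/255 × 0.281; cell vol = 3.47² × mean(4 corners)
unit = 3.47² × 0.281 / (4×255) = 0.00331715 mm³ per gray-sum
row 0: Σ corner-gray over 12 cells = 6062  → 20.1086
row 1: Σ corner-gray over 12 cells = 5754  → 19.0869
row 2: Σ corner-gray over 12 cells = 6129  → 20.3308
row 3: Σ corner-gray over 12 cells = 6606  → 21.9131
row 4: Σ corner-gray over 12 cells = 5539  → 18.3737
row 5: Σ corner-gray over 12 cells = 5385  → 17.8629
row 6: Σ corner-gray over 12 cells = 5693  → 18.8845
row 7: Σ corner-gray over 12 cells = 5560  → 18.4434
row 8: Σ corner-gray over 12 cells = 6192  → 20.5398
row 9: Σ corner-gray over 12 cells = 6194  → 20.5464
Σ rows: total corner-gray = 59114  → 196.0900 mm³


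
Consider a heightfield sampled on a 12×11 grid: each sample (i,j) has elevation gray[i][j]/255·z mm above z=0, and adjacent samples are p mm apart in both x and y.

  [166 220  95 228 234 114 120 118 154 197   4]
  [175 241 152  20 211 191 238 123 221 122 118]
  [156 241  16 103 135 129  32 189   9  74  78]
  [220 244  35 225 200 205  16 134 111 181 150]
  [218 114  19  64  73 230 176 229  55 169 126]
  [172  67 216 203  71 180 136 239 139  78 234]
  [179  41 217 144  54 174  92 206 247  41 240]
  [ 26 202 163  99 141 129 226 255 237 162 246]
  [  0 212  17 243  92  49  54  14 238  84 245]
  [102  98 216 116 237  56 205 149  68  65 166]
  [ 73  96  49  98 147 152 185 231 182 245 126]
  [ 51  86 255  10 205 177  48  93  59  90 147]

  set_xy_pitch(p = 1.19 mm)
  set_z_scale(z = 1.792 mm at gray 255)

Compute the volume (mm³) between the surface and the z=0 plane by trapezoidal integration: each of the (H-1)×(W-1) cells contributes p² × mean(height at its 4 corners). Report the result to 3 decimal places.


height_mm = gray/255 × 1.792; cell vol = 1.19² × mean(4 corners)
unit = 1.19² × 1.792 / (4×255) = 0.00248789 mm³ per gray-sum
row 0: Σ corner-gray over 10 cells = 6461  → 16.0743
row 1: Σ corner-gray over 10 cells = 5421  → 13.4869
row 2: Σ corner-gray over 10 cells = 5162  → 12.8425
row 3: Σ corner-gray over 10 cells = 5674  → 14.1163
row 4: Σ corner-gray over 10 cells = 5666  → 14.0964
row 5: Σ corner-gray over 10 cells = 5915  → 14.7159
row 6: Σ corner-gray over 10 cells = 6351  → 15.8006
row 7: Σ corner-gray over 10 cells = 5751  → 14.3079
row 8: Σ corner-gray over 10 cells = 4939  → 12.2877
row 9: Σ corner-gray over 10 cells = 5657  → 14.0740
row 10: Σ corner-gray over 10 cells = 5213  → 12.9694
Σ rows: total corner-gray = 62210  → 154.7718 mm³

154.772


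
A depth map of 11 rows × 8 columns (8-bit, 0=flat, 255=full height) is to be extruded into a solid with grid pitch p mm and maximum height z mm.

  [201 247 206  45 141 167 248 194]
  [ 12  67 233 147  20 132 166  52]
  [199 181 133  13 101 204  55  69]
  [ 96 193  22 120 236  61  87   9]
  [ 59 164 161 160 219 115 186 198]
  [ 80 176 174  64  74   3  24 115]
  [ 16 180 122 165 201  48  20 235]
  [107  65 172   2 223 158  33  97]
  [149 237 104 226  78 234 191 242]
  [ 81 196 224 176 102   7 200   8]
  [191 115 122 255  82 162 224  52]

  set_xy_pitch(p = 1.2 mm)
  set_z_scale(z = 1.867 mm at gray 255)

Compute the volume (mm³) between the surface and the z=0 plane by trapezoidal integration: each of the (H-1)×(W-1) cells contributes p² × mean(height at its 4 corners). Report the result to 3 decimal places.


96.295

height_mm = gray/255 × 1.867; cell vol = 1.2² × mean(4 corners)
unit = 1.2² × 1.867 / (4×255) = 0.00263576 mm³ per gray-sum
row 0: Σ corner-gray over 7 cells = 4097  → 10.7987
row 1: Σ corner-gray over 7 cells = 3236  → 8.5293
row 2: Σ corner-gray over 7 cells = 3185  → 8.3949
row 3: Σ corner-gray over 7 cells = 3810  → 10.0423
row 4: Σ corner-gray over 7 cells = 3492  → 9.2041
row 5: Σ corner-gray over 7 cells = 2948  → 7.7702
row 6: Σ corner-gray over 7 cells = 3233  → 8.5214
row 7: Σ corner-gray over 7 cells = 4041  → 10.6511
row 8: Σ corner-gray over 7 cells = 4430  → 11.6764
row 9: Σ corner-gray over 7 cells = 4062  → 10.7065
Σ rows: total corner-gray = 36534  → 96.2950 mm³


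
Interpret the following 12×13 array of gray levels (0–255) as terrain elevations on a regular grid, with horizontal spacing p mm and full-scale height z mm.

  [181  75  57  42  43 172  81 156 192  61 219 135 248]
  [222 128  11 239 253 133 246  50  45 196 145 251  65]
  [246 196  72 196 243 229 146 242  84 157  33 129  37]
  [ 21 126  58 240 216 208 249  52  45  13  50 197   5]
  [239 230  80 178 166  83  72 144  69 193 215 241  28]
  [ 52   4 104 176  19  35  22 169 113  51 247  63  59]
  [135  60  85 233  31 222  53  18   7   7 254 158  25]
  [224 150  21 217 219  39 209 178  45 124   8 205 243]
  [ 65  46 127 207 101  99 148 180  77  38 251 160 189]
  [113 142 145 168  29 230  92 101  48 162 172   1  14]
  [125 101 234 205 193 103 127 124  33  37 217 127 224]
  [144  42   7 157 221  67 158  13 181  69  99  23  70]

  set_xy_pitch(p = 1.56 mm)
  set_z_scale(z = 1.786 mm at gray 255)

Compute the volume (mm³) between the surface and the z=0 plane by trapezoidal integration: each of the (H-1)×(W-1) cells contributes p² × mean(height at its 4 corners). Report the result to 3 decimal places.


286.032

height_mm = gray/255 × 1.786; cell vol = 1.56² × mean(4 corners)
unit = 1.56² × 1.786 / (4×255) = 0.00426119 mm³ per gray-sum
row 0: Σ corner-gray over 12 cells = 6576  → 28.0216
row 1: Σ corner-gray over 12 cells = 7418  → 31.6095
row 2: Σ corner-gray over 12 cells = 6671  → 28.4264
row 3: Σ corner-gray over 12 cells = 6543  → 27.8809
row 4: Σ corner-gray over 12 cells = 5726  → 24.3996
row 5: Σ corner-gray over 12 cells = 4533  → 19.3160
row 6: Σ corner-gray over 12 cells = 5713  → 24.3442
row 7: Σ corner-gray over 12 cells = 6419  → 27.3526
row 8: Σ corner-gray over 12 cells = 5829  → 24.8385
row 9: Σ corner-gray over 12 cells = 6058  → 25.8143
row 10: Σ corner-gray over 12 cells = 5639  → 24.0288
Σ rows: total corner-gray = 67125  → 286.0321 mm³


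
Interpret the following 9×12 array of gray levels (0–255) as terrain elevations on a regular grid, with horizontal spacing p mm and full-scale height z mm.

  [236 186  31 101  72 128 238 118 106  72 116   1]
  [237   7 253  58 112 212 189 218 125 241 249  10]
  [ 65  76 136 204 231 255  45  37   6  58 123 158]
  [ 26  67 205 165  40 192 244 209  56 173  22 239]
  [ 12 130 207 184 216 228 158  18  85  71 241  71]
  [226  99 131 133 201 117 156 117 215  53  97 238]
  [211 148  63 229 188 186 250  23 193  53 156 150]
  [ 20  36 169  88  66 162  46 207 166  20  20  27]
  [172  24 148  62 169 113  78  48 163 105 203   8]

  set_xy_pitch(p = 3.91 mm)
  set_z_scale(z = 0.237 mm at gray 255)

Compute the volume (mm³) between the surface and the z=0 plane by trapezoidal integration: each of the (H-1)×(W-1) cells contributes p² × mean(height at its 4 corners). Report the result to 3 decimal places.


height_mm = gray/255 × 0.237; cell vol = 3.91² × mean(4 corners)
unit = 3.91² × 0.237 / (4×255) = 0.00355224 mm³ per gray-sum
row 0: Σ corner-gray over 11 cells = 6148  → 21.8391
row 1: Σ corner-gray over 11 cells = 6140  → 21.8107
row 2: Σ corner-gray over 11 cells = 5576  → 19.8073
row 3: Σ corner-gray over 11 cells = 6170  → 21.9173
row 4: Σ corner-gray over 11 cells = 6261  → 22.2405
row 5: Σ corner-gray over 11 cells = 6441  → 22.8799
row 6: Σ corner-gray over 11 cells = 5346  → 18.9902
row 7: Σ corner-gray over 11 cells = 4413  → 15.6760
Σ rows: total corner-gray = 46495  → 165.1612 mm³

165.161
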